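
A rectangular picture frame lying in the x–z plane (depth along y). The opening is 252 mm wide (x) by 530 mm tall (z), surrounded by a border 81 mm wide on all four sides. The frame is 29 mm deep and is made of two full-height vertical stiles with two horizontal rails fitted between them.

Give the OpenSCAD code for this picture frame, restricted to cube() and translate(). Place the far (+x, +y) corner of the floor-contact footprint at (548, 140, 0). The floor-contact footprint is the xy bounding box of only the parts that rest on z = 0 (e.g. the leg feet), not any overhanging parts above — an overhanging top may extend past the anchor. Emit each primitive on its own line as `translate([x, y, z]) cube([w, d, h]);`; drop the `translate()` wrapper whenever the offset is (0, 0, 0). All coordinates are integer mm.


translate([134, 111, 0]) cube([81, 29, 692]);
translate([467, 111, 0]) cube([81, 29, 692]);
translate([215, 111, 0]) cube([252, 29, 81]);
translate([215, 111, 611]) cube([252, 29, 81]);


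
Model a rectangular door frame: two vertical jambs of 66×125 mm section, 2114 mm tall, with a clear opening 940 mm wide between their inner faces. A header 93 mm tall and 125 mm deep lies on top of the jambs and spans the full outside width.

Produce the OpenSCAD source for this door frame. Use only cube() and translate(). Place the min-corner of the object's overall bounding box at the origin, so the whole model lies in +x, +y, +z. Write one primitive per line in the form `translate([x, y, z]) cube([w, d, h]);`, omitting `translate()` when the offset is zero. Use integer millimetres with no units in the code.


cube([66, 125, 2114]);
translate([1006, 0, 0]) cube([66, 125, 2114]);
translate([0, 0, 2114]) cube([1072, 125, 93]);


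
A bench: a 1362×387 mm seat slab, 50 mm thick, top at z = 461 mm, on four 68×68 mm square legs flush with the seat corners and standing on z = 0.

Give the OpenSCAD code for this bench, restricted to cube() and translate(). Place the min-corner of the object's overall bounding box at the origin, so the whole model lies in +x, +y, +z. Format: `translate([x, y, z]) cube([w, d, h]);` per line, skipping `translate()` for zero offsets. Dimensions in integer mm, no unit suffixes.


translate([0, 0, 411]) cube([1362, 387, 50]);
cube([68, 68, 411]);
translate([0, 319, 0]) cube([68, 68, 411]);
translate([1294, 0, 0]) cube([68, 68, 411]);
translate([1294, 319, 0]) cube([68, 68, 411]);


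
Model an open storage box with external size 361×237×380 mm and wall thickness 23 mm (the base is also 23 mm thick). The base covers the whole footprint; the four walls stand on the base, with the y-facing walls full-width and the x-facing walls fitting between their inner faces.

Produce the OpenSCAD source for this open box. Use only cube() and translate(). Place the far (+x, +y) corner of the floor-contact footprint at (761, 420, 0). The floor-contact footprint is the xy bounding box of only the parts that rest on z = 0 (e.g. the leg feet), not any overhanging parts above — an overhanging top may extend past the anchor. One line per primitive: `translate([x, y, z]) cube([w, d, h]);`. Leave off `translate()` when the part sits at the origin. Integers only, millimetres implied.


translate([400, 183, 0]) cube([361, 237, 23]);
translate([400, 183, 23]) cube([361, 23, 357]);
translate([400, 397, 23]) cube([361, 23, 357]);
translate([400, 206, 23]) cube([23, 191, 357]);
translate([738, 206, 23]) cube([23, 191, 357]);


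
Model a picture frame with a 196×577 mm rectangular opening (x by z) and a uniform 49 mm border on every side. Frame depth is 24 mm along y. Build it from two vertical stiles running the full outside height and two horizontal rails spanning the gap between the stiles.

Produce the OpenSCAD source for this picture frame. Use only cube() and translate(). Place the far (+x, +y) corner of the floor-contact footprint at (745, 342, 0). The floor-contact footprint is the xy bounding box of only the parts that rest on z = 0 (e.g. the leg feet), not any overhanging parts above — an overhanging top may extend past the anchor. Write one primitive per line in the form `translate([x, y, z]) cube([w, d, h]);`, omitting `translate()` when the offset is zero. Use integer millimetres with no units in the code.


translate([451, 318, 0]) cube([49, 24, 675]);
translate([696, 318, 0]) cube([49, 24, 675]);
translate([500, 318, 0]) cube([196, 24, 49]);
translate([500, 318, 626]) cube([196, 24, 49]);


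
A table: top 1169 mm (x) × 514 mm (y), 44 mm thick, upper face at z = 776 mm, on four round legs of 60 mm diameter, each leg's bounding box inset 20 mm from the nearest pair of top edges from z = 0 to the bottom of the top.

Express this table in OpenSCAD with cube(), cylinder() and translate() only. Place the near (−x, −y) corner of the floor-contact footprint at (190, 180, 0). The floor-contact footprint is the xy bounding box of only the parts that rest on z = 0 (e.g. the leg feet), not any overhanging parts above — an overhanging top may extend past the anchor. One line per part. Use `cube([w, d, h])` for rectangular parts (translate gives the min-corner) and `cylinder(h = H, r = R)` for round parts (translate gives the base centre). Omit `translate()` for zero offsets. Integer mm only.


translate([170, 160, 732]) cube([1169, 514, 44]);
translate([220, 210, 0]) cylinder(h = 732, r = 30);
translate([1289, 210, 0]) cylinder(h = 732, r = 30);
translate([220, 624, 0]) cylinder(h = 732, r = 30);
translate([1289, 624, 0]) cylinder(h = 732, r = 30);


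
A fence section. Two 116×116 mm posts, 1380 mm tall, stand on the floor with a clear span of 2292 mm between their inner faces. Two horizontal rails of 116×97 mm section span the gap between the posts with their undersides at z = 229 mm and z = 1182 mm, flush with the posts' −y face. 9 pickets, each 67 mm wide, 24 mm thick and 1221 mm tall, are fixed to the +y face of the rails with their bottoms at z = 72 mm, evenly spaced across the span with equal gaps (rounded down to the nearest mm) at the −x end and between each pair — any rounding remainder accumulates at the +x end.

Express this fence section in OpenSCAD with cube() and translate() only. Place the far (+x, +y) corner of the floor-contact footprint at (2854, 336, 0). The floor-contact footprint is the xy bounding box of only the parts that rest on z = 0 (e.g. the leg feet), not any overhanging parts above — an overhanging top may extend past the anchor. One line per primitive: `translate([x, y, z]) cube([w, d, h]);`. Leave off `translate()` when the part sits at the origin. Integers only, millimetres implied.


translate([330, 220, 0]) cube([116, 116, 1380]);
translate([2738, 220, 0]) cube([116, 116, 1380]);
translate([446, 220, 229]) cube([2292, 116, 97]);
translate([446, 220, 1182]) cube([2292, 116, 97]);
translate([614, 336, 72]) cube([67, 24, 1221]);
translate([849, 336, 72]) cube([67, 24, 1221]);
translate([1084, 336, 72]) cube([67, 24, 1221]);
translate([1319, 336, 72]) cube([67, 24, 1221]);
translate([1554, 336, 72]) cube([67, 24, 1221]);
translate([1789, 336, 72]) cube([67, 24, 1221]);
translate([2024, 336, 72]) cube([67, 24, 1221]);
translate([2259, 336, 72]) cube([67, 24, 1221]);
translate([2494, 336, 72]) cube([67, 24, 1221]);


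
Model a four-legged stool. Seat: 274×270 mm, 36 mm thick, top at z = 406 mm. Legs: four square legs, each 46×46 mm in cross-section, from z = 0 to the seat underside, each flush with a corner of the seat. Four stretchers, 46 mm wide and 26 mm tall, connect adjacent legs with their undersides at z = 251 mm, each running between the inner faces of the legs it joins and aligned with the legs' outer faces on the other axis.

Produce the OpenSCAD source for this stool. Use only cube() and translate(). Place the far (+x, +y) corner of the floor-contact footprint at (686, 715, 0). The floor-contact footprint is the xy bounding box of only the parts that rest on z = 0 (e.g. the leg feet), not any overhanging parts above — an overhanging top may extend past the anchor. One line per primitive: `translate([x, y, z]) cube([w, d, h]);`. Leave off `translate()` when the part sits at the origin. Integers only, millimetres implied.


translate([412, 445, 370]) cube([274, 270, 36]);
translate([412, 445, 0]) cube([46, 46, 370]);
translate([640, 445, 0]) cube([46, 46, 370]);
translate([412, 669, 0]) cube([46, 46, 370]);
translate([640, 669, 0]) cube([46, 46, 370]);
translate([458, 445, 251]) cube([182, 46, 26]);
translate([458, 669, 251]) cube([182, 46, 26]);
translate([412, 491, 251]) cube([46, 178, 26]);
translate([640, 491, 251]) cube([46, 178, 26]);


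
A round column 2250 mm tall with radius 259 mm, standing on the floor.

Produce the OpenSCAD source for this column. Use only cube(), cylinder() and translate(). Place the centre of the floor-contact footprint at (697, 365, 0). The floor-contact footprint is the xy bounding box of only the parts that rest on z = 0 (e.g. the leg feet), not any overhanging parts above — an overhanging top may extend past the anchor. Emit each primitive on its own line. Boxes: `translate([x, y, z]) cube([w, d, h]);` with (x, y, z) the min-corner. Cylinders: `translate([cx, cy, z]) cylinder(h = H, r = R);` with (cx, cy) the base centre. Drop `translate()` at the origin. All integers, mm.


translate([697, 365, 0]) cylinder(h = 2250, r = 259);


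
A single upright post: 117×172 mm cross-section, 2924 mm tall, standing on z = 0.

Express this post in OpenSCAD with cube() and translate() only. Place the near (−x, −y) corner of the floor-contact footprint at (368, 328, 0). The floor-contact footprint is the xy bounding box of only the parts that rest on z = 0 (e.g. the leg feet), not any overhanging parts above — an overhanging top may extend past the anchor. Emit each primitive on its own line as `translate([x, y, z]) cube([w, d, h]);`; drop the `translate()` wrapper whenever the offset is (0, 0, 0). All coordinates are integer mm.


translate([368, 328, 0]) cube([117, 172, 2924]);


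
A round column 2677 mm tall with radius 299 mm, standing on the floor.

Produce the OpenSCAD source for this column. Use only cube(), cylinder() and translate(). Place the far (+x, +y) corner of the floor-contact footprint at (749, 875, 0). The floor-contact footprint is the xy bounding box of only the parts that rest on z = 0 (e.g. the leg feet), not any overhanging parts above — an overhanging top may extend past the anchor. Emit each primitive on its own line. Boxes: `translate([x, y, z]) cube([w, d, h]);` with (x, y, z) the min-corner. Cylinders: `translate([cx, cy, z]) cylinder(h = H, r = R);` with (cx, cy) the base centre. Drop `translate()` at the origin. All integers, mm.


translate([450, 576, 0]) cylinder(h = 2677, r = 299);


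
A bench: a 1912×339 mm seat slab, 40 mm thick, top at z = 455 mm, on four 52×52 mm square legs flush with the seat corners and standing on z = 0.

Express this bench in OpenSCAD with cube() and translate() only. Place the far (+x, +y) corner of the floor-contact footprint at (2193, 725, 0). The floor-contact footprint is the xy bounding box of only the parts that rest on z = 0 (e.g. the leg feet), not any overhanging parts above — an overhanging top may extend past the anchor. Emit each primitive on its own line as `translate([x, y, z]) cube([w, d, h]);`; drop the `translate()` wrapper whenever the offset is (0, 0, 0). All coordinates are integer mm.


translate([281, 386, 415]) cube([1912, 339, 40]);
translate([281, 386, 0]) cube([52, 52, 415]);
translate([281, 673, 0]) cube([52, 52, 415]);
translate([2141, 386, 0]) cube([52, 52, 415]);
translate([2141, 673, 0]) cube([52, 52, 415]);


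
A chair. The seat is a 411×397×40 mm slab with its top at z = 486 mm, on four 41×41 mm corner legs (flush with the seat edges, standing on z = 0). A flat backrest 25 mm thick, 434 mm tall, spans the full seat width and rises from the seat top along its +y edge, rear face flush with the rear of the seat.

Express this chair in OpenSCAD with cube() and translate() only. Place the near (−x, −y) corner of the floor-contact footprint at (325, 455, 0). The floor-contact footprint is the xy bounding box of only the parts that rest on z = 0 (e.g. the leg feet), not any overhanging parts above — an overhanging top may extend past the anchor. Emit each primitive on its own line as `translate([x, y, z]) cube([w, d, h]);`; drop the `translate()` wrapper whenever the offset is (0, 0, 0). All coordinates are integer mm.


translate([325, 455, 446]) cube([411, 397, 40]);
translate([325, 455, 0]) cube([41, 41, 446]);
translate([695, 455, 0]) cube([41, 41, 446]);
translate([325, 811, 0]) cube([41, 41, 446]);
translate([695, 811, 0]) cube([41, 41, 446]);
translate([325, 827, 486]) cube([411, 25, 434]);


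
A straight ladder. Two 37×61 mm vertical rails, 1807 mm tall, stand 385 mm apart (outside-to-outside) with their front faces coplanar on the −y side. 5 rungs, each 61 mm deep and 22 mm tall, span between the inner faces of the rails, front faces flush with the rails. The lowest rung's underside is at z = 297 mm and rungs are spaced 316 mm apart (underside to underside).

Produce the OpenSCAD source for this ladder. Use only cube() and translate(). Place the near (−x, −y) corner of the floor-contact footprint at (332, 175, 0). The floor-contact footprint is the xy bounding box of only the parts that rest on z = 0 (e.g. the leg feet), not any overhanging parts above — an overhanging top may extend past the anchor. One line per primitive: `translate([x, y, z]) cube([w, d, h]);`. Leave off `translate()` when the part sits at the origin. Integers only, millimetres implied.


// rung span = 385 - 2*37 = 311
// rung[k] z = 297 + k*316
translate([332, 175, 0]) cube([37, 61, 1807]);
translate([680, 175, 0]) cube([37, 61, 1807]);
translate([369, 175, 297]) cube([311, 61, 22]);
translate([369, 175, 613]) cube([311, 61, 22]);
translate([369, 175, 929]) cube([311, 61, 22]);
translate([369, 175, 1245]) cube([311, 61, 22]);
translate([369, 175, 1561]) cube([311, 61, 22]);


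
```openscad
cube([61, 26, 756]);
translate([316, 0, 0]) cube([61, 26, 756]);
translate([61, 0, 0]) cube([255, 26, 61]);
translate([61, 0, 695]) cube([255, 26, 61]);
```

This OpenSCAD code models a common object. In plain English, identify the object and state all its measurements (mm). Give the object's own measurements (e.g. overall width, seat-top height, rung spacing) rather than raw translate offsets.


A rectangular picture frame lying in the x–z plane (depth along y). The opening is 255 mm wide (x) by 634 mm tall (z), surrounded by a border 61 mm wide on all four sides. The frame is 26 mm deep and is made of two full-height vertical stiles with two horizontal rails fitted between them.


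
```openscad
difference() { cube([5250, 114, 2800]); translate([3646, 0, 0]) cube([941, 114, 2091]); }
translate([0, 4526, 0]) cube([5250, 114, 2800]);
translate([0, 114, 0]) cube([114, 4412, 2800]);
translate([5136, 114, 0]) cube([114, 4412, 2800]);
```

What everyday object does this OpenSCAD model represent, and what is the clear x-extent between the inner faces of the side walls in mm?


A single room. The interior width is 5022 mm.

Four walls enclosing a rectangle with a door in the front wall — a room. Outside width 5250 minus two 114 mm walls gives 5022 mm.


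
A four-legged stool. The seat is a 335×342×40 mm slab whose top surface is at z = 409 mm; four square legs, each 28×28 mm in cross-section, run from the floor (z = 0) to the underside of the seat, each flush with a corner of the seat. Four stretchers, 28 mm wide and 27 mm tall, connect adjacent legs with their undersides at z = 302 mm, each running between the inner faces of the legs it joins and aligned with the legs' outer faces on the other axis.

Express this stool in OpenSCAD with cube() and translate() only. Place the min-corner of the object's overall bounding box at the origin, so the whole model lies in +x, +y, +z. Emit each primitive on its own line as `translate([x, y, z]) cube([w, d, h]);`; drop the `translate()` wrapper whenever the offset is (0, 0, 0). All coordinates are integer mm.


translate([0, 0, 369]) cube([335, 342, 40]);
cube([28, 28, 369]);
translate([307, 0, 0]) cube([28, 28, 369]);
translate([0, 314, 0]) cube([28, 28, 369]);
translate([307, 314, 0]) cube([28, 28, 369]);
translate([28, 0, 302]) cube([279, 28, 27]);
translate([28, 314, 302]) cube([279, 28, 27]);
translate([0, 28, 302]) cube([28, 286, 27]);
translate([307, 28, 302]) cube([28, 286, 27]);


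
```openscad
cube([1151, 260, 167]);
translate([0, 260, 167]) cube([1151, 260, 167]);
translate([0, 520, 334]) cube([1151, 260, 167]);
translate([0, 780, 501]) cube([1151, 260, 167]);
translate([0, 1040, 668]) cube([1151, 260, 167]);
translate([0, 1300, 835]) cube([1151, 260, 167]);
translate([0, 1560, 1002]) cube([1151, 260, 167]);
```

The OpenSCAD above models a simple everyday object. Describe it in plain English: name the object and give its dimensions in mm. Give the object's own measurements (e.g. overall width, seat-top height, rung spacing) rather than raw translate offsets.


A straight staircase of 7 solid steps. Each step is 1151 mm wide (x), 260 mm deep (y, the going) and 167 mm tall (the rise). The first step rests on the floor; each subsequent step sits one going further in +y and one rise higher in +z, directly behind and above the previous step with no overlap.


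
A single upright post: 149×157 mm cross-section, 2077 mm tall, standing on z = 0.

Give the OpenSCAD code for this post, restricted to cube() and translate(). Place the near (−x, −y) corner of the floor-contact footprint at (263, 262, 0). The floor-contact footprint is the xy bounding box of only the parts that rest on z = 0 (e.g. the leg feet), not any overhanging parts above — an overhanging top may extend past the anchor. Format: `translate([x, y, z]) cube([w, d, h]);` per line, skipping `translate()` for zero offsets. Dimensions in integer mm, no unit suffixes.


translate([263, 262, 0]) cube([149, 157, 2077]);


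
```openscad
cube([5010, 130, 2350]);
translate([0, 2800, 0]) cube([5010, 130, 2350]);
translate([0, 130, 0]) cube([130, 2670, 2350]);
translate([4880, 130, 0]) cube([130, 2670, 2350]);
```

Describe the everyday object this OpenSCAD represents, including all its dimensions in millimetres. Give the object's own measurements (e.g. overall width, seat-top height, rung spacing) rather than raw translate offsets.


The wall frame of a small rectangular building: four walls, each 2350 mm tall and 130 mm thick, enclosing a footprint 5010 mm (x) by 2930 mm (y) outside-to-outside, with no floor or roof. The front and back walls (the −y and +y sides) span the full width; the two side walls fit between them.


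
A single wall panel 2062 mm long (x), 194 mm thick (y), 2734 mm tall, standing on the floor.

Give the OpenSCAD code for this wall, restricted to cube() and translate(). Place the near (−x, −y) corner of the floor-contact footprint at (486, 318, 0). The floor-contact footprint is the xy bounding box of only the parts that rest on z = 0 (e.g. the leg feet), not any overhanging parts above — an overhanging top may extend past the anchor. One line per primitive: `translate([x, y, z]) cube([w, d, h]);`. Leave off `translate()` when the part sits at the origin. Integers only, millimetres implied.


translate([486, 318, 0]) cube([2062, 194, 2734]);


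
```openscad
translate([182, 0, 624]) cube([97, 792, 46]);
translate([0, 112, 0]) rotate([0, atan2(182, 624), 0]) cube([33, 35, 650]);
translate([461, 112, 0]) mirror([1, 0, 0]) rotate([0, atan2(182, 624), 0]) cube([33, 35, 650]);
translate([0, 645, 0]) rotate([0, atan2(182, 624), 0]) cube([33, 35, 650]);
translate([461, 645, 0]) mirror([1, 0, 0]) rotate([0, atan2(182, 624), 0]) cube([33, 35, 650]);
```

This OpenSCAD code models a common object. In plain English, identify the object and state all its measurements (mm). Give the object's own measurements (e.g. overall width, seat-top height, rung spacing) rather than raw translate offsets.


A sawhorse. A 97×792×46 mm beam (x, y, z) sits on two A-frame leg pairs. Each pair is two raked legs of 33×35 mm section (35 mm along y) splaying symmetrically in x. Each leg rises 624 mm vertically over 182 mm of horizontal reach and is 650 mm long along its own axis. Every leg's outer bottom edge rests on the floor and its outer top edge meets a bottom edge of the beam — the left legs (tilting toward +x) meet the beam's −x bottom edge, the right legs (their mirror images, tilting toward −x) meet its +x bottom edge — so the leg tops tuck under the beam, the beam's underside is 624 mm above the floor, and the feet are 461 mm apart outside-to-outside with the beam centred between them. The two leg pairs are set in 112 mm from either end of the beam.


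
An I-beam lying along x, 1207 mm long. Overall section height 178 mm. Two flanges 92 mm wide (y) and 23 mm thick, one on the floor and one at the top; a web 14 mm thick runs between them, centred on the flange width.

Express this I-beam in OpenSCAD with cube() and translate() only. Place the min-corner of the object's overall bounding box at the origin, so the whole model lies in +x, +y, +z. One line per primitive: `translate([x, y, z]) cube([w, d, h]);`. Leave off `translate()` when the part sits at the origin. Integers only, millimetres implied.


cube([1207, 92, 23]);
translate([0, 39, 23]) cube([1207, 14, 132]);
translate([0, 0, 155]) cube([1207, 92, 23]);


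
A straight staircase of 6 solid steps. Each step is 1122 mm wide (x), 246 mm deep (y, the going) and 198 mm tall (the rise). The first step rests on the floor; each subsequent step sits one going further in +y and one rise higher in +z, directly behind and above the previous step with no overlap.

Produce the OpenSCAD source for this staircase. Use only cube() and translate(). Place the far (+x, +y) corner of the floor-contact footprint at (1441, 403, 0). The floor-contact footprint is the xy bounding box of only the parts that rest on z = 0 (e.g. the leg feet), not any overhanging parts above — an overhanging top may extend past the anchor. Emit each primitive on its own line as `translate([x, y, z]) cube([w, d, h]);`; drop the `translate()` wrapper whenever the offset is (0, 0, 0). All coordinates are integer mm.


translate([319, 157, 0]) cube([1122, 246, 198]);
translate([319, 403, 198]) cube([1122, 246, 198]);
translate([319, 649, 396]) cube([1122, 246, 198]);
translate([319, 895, 594]) cube([1122, 246, 198]);
translate([319, 1141, 792]) cube([1122, 246, 198]);
translate([319, 1387, 990]) cube([1122, 246, 198]);


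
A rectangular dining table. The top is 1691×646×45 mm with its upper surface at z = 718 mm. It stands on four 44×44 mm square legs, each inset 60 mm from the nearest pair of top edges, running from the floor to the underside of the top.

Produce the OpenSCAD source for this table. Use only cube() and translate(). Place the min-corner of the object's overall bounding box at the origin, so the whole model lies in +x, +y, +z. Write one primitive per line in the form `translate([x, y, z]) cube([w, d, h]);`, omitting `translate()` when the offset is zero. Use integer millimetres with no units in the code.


translate([0, 0, 673]) cube([1691, 646, 45]);
translate([60, 60, 0]) cube([44, 44, 673]);
translate([1587, 60, 0]) cube([44, 44, 673]);
translate([60, 542, 0]) cube([44, 44, 673]);
translate([1587, 542, 0]) cube([44, 44, 673]);


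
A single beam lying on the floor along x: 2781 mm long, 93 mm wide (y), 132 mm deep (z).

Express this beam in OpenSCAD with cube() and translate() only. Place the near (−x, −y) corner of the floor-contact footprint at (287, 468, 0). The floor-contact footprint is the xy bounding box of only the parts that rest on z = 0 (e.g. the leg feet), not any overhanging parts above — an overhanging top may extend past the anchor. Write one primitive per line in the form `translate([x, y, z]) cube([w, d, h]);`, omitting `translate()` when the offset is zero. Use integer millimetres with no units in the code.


translate([287, 468, 0]) cube([2781, 93, 132]);


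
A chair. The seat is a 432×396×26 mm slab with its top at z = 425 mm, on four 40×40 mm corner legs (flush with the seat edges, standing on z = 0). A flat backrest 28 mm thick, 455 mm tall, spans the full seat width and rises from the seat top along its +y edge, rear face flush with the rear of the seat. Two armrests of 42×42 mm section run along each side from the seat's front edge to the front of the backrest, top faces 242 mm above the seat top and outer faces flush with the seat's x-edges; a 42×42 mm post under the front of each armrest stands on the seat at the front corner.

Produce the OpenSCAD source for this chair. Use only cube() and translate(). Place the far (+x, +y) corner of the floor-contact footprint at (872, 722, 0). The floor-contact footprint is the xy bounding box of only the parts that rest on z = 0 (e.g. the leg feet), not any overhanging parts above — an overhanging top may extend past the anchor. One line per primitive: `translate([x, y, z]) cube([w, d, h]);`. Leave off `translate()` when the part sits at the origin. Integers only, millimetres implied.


// leg_h = 425 - 26 = 399
// arm post h = 242 - 42 = 200
translate([440, 326, 399]) cube([432, 396, 26]);
translate([440, 326, 0]) cube([40, 40, 399]);
translate([832, 326, 0]) cube([40, 40, 399]);
translate([440, 682, 0]) cube([40, 40, 399]);
translate([832, 682, 0]) cube([40, 40, 399]);
translate([440, 694, 425]) cube([432, 28, 455]);
translate([440, 326, 625]) cube([42, 368, 42]);
translate([830, 326, 625]) cube([42, 368, 42]);
translate([440, 326, 425]) cube([42, 42, 200]);
translate([830, 326, 425]) cube([42, 42, 200]);


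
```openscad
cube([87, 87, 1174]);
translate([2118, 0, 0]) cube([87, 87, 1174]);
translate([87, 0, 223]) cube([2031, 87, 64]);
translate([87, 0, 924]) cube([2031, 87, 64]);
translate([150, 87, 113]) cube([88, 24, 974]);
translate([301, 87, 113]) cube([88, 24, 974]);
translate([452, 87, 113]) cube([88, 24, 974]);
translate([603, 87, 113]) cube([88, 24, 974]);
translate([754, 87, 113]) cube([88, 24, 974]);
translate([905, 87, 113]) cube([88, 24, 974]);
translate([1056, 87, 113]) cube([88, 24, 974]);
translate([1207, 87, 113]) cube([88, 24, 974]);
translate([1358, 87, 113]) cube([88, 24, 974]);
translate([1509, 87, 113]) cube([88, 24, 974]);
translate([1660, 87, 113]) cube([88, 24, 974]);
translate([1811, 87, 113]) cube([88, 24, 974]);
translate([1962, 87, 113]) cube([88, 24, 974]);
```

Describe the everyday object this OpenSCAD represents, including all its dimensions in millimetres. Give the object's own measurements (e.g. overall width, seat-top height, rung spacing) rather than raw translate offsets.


A fence section. Two 87×87 mm posts, 1174 mm tall, stand on the floor with a clear span of 2031 mm between their inner faces. Two horizontal rails of 87×64 mm section span the gap between the posts with their undersides at z = 223 mm and z = 924 mm, flush with the posts' −y face. 13 pickets, each 88 mm wide, 24 mm thick and 974 mm tall, are fixed to the +y face of the rails with their bottoms at z = 113 mm, spaced across the span with a 63 mm gap after the −x post and between neighbouring pickets, with 68 mm left before the +x post.


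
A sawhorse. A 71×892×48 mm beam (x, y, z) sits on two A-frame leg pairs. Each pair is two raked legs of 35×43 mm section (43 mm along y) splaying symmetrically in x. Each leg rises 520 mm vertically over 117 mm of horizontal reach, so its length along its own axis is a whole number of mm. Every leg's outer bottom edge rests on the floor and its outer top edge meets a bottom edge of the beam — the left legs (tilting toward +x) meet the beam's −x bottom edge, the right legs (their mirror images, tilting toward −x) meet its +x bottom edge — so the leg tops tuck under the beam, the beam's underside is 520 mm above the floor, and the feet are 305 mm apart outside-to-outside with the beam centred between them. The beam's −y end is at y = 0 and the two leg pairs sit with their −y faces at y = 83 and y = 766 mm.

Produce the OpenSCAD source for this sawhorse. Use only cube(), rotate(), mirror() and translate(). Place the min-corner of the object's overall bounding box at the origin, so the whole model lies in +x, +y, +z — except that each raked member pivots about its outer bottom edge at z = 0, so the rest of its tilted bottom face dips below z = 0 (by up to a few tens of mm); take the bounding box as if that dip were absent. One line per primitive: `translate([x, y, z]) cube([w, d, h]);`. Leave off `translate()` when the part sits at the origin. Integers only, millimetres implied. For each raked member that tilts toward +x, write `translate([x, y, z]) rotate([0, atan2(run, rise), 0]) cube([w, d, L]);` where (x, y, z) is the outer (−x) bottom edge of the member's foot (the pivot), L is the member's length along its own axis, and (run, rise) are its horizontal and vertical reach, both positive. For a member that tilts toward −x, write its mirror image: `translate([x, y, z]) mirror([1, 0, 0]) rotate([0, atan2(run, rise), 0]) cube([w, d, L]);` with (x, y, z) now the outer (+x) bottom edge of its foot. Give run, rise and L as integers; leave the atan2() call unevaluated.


// leg length = √(117² + 520²) = 533
// right-leg outer foot x = 2·117 + 71 = 305
// beam min-corner = (117, 0, 520)
translate([117, 0, 520]) cube([71, 892, 48]);
translate([0, 83, 0]) rotate([0, atan2(117, 520), 0]) cube([35, 43, 533]);
translate([305, 83, 0]) mirror([1, 0, 0]) rotate([0, atan2(117, 520), 0]) cube([35, 43, 533]);
translate([0, 766, 0]) rotate([0, atan2(117, 520), 0]) cube([35, 43, 533]);
translate([305, 766, 0]) mirror([1, 0, 0]) rotate([0, atan2(117, 520), 0]) cube([35, 43, 533]);


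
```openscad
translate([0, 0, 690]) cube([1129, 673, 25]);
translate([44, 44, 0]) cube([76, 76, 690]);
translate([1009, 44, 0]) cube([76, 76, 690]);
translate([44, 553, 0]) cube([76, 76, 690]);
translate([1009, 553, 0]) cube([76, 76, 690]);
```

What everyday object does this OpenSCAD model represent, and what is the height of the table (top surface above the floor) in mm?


A table. The table height is 715 mm.

A 1129×673×25 slab sits at z = 690 on four 76 mm square posts — a table. The top surface is at 690 + 25 = 715 mm.


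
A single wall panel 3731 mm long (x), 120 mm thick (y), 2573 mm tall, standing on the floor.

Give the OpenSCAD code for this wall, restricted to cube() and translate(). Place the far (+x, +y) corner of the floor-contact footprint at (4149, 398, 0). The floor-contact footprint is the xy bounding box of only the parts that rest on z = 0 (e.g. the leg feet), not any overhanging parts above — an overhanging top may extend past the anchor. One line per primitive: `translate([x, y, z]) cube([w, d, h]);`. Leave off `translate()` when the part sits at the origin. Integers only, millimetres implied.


translate([418, 278, 0]) cube([3731, 120, 2573]);


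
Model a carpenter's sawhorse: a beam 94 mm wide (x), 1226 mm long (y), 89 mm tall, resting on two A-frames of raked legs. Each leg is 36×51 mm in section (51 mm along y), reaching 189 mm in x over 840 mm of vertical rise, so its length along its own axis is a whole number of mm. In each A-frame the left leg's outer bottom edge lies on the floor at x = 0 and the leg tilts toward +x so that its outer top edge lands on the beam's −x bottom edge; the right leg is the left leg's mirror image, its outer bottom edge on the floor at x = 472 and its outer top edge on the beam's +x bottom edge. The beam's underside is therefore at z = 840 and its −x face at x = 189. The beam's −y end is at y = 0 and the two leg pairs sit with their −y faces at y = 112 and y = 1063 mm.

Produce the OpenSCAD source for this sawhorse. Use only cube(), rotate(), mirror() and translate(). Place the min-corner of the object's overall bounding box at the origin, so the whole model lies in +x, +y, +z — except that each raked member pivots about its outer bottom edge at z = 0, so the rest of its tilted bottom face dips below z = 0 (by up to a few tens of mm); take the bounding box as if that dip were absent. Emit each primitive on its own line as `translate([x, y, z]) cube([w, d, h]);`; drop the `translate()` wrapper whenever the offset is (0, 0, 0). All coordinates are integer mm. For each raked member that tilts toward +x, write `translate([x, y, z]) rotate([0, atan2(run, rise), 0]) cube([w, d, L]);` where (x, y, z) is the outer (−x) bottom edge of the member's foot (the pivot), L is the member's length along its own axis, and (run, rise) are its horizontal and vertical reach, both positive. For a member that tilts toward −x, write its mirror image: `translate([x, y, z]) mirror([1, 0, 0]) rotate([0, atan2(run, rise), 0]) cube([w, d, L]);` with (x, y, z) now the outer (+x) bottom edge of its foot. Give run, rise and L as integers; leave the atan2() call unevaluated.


translate([189, 0, 840]) cube([94, 1226, 89]);
translate([0, 112, 0]) rotate([0, atan2(189, 840), 0]) cube([36, 51, 861]);
translate([472, 112, 0]) mirror([1, 0, 0]) rotate([0, atan2(189, 840), 0]) cube([36, 51, 861]);
translate([0, 1063, 0]) rotate([0, atan2(189, 840), 0]) cube([36, 51, 861]);
translate([472, 1063, 0]) mirror([1, 0, 0]) rotate([0, atan2(189, 840), 0]) cube([36, 51, 861]);


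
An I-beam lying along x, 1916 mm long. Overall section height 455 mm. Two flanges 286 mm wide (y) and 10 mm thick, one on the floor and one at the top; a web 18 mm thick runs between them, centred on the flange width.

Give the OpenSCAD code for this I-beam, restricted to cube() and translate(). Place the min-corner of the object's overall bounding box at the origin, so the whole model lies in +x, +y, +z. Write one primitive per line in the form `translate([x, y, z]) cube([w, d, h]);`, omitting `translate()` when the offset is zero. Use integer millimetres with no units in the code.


cube([1916, 286, 10]);
translate([0, 134, 10]) cube([1916, 18, 435]);
translate([0, 0, 445]) cube([1916, 286, 10]);


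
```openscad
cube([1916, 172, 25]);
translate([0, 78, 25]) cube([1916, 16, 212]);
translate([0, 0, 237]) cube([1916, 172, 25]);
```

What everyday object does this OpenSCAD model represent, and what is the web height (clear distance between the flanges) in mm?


An I-beam. The web height is 212 mm.

Two wide flanges with a thin centred web — an I-beam. Overall 262 mm minus two 25 mm flanges gives a web of 262 − 2·25 = 212 mm.


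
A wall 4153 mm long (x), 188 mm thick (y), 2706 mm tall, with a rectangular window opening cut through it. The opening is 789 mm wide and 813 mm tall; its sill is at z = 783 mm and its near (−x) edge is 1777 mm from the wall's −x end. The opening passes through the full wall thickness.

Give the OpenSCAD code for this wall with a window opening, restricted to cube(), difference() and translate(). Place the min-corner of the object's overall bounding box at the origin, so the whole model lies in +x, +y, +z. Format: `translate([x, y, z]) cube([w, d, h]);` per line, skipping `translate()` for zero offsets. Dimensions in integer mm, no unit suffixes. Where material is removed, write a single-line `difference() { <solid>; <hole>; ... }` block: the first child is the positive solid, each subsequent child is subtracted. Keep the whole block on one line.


difference() { cube([4153, 188, 2706]); translate([1777, 0, 783]) cube([789, 188, 813]); }


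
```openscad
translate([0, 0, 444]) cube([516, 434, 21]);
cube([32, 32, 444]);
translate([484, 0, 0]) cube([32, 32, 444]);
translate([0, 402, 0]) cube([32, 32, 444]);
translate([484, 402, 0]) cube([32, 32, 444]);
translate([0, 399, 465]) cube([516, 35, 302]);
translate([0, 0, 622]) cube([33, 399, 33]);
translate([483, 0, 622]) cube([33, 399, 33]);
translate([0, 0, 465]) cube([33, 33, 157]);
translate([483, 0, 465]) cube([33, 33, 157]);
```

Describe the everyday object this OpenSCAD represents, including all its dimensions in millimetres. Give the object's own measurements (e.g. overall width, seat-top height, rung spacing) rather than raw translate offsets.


A chair. The seat is a 516×434×21 mm slab with its top at z = 465 mm, on four 32×32 mm corner legs (flush with the seat edges, standing on z = 0). A flat backrest 35 mm thick, 302 mm tall, spans the full seat width and rises from the seat top along its +y edge, rear face flush with the rear of the seat. Two armrests of 33×33 mm section run along each side from the seat's front edge to the front of the backrest, top faces 190 mm above the seat top and outer faces flush with the seat's x-edges; a 33×33 mm post under the front of each armrest stands on the seat at the front corner.


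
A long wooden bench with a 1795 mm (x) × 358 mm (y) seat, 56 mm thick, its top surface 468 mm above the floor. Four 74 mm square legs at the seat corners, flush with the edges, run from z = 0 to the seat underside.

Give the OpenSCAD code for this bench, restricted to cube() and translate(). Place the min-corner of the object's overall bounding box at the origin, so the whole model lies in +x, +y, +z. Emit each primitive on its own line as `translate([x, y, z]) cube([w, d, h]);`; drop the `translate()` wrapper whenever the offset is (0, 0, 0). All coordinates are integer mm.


translate([0, 0, 412]) cube([1795, 358, 56]);
cube([74, 74, 412]);
translate([0, 284, 0]) cube([74, 74, 412]);
translate([1721, 0, 0]) cube([74, 74, 412]);
translate([1721, 284, 0]) cube([74, 74, 412]);


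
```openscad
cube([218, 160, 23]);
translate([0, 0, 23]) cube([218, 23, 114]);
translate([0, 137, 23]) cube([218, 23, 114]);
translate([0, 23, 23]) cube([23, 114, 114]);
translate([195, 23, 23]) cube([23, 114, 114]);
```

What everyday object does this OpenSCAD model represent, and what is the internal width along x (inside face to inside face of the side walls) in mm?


An open box. The internal width is 172 mm.

A 218×160 base slab with four walls standing on it — an open box. The base is 218 mm wide and the walls are 23 mm thick, so the internal width is 218 − 2 × 23 = 172 mm.


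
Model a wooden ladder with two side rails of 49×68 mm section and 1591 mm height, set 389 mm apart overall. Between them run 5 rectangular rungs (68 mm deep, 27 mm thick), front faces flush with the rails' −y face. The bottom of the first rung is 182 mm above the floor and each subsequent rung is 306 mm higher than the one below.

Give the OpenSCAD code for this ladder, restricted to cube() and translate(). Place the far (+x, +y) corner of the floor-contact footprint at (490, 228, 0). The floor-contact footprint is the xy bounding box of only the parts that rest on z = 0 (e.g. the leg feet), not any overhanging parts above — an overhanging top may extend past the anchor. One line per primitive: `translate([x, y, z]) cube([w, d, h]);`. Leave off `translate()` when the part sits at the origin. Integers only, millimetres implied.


translate([101, 160, 0]) cube([49, 68, 1591]);
translate([441, 160, 0]) cube([49, 68, 1591]);
translate([150, 160, 182]) cube([291, 68, 27]);
translate([150, 160, 488]) cube([291, 68, 27]);
translate([150, 160, 794]) cube([291, 68, 27]);
translate([150, 160, 1100]) cube([291, 68, 27]);
translate([150, 160, 1406]) cube([291, 68, 27]);


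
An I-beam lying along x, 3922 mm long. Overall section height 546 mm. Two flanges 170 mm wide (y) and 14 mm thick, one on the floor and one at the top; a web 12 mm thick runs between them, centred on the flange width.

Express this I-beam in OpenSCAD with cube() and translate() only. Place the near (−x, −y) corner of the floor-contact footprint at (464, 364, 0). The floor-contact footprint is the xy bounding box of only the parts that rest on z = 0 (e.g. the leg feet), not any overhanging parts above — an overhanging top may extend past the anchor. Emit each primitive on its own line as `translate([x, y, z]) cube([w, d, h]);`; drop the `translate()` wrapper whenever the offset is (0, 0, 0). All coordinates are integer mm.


translate([464, 364, 0]) cube([3922, 170, 14]);
translate([464, 443, 14]) cube([3922, 12, 518]);
translate([464, 364, 532]) cube([3922, 170, 14]);
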